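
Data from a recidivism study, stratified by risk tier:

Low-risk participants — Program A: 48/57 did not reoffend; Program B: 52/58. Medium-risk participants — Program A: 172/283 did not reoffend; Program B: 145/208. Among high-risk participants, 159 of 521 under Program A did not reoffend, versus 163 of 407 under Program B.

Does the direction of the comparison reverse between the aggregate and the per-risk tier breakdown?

No

Low-risk: Program A 48/57 = 84.2%, Program B 52/58 = 89.7% → Program B
Medium-risk: Program A 172/283 = 60.8%, Program B 145/208 = 69.7% → Program B
High-risk: Program A 159/521 = 30.5%, Program B 163/407 = 40.0% → Program B
Overall: Program A 379/861 = 44.0%, Program B 360/673 = 53.5% → Program B
Program B wins overall and in every risk group — no reversal.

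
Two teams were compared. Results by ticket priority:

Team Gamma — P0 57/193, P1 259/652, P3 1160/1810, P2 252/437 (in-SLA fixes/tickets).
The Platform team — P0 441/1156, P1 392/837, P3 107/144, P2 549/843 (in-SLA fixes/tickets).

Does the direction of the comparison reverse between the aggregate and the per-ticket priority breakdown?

Yes

P0: Team Gamma 57/193 = 29.5%, the Platform team 441/1156 = 38.1% → the Platform team
P1: Team Gamma 259/652 = 39.7%, the Platform team 392/837 = 46.8% → the Platform team
P3: Team Gamma 1160/1810 = 64.1%, the Platform team 107/144 = 74.3% → the Platform team
P2: Team Gamma 252/437 = 57.7%, the Platform team 549/843 = 65.1% → the Platform team
Overall: Team Gamma 1728/3092 = 55.9%, the Platform team 1489/2980 = 50.0% → Team Gamma
The Platform team wins each ticket group but Team Gamma wins overall — the comparison reverses. The Platform team's tickets skew toward P0, which has a lower base rate.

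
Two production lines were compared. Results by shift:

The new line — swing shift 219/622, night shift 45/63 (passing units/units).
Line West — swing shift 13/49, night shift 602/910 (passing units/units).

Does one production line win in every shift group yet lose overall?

Swing shift: the new line 219/622 = 35.2%, Line West 13/49 = 26.5% → the new line
Night shift: the new line 45/63 = 71.4%, Line West 602/910 = 66.2% → the new line
Overall: the new line 264/685 = 38.5%, Line West 615/959 = 64.1% → Line West
The new line wins each shift group but Line West wins overall — the comparison reverses. The new line's units skew toward swing shift, which has a lower base rate.

Yes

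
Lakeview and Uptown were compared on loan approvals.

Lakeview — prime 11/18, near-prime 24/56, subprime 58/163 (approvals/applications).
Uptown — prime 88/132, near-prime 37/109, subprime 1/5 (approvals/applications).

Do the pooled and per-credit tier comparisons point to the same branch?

No

Prime: Lakeview 11/18 = 61.1%, Uptown 88/132 = 66.7% → Uptown
Near-prime: Lakeview 24/56 = 42.9%, Uptown 37/109 = 33.9% → Lakeview
Subprime: Lakeview 58/163 = 35.6%, Uptown 1/5 = 20.0% → Lakeview
Overall: Lakeview 93/237 = 39.2%, Uptown 126/246 = 51.2% → Uptown
Neither sweeps: Lakeview wins 2 of 3 groups, Uptown wins 1. Uptown wins overall but not every group — no Simpson reversal.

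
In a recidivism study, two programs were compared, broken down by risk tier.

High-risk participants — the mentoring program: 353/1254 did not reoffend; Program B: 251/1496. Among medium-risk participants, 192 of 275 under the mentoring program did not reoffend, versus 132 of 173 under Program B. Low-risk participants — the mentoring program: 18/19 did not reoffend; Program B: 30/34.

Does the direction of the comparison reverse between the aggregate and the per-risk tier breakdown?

No

High-risk: the mentoring program 353/1254 = 28.1%, Program B 251/1496 = 16.8% → the mentoring program
Medium-risk: the mentoring program 192/275 = 69.8%, Program B 132/173 = 76.3% → Program B
Low-risk: the mentoring program 18/19 = 94.7%, Program B 30/34 = 88.2% → the mentoring program
Overall: the mentoring program 563/1548 = 36.4%, Program B 413/1703 = 24.3% → the mentoring program
Neither sweeps: the mentoring program wins 2 of 3 groups, Program B wins 1. The mentoring program wins overall but not every group — no Simpson reversal.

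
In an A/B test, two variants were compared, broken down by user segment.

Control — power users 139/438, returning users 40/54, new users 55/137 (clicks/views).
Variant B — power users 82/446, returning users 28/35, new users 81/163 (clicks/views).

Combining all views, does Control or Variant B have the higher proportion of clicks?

Control

Power users: Control 139/438 = 31.7%, Variant B 82/446 = 18.4% → Control
Returning users: Control 40/54 = 74.1%, Variant B 28/35 = 80.0% → Variant B
New users: Control 55/137 = 40.1%, Variant B 81/163 = 49.7% → Variant B
Overall: Control 234/629 = 37.2%, Variant B 191/644 = 29.7% → Control
(Neither sweeps every user group, but Control has the higher pooled rate.)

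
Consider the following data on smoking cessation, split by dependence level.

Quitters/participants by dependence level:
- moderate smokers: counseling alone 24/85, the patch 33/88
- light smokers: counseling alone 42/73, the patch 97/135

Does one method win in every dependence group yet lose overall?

No

Moderate smokers: counseling alone 24/85 = 28.2%, the patch 33/88 = 37.5% → the patch
Light smokers: counseling alone 42/73 = 57.5%, the patch 97/135 = 71.9% → the patch
Overall: counseling alone 66/158 = 41.8%, the patch 130/223 = 58.3% → the patch
The patch wins overall and in every dependence group — no reversal.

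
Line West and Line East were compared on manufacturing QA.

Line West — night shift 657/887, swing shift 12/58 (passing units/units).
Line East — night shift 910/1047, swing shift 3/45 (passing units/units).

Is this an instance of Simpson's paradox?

Night shift: Line West 657/887 = 74.1%, Line East 910/1047 = 86.9% → Line East
Swing shift: Line West 12/58 = 20.7%, Line East 3/45 = 6.7% → Line West
Overall: Line West 669/945 = 70.8%, Line East 913/1092 = 83.6% → Line East
Neither sweeps: Line West wins 1 of 2 groups, Line East wins 1. Line East wins overall but not every group — no Simpson reversal.

No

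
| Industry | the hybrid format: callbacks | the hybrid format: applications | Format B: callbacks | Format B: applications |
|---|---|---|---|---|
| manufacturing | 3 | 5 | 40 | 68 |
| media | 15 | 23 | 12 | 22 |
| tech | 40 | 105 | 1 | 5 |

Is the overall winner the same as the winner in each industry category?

Manufacturing: the hybrid format 3/5 = 60.0%, Format B 40/68 = 58.8% → the hybrid format
Media: the hybrid format 15/23 = 65.2%, Format B 12/22 = 54.5% → the hybrid format
Tech: the hybrid format 40/105 = 38.1%, Format B 1/5 = 20.0% → the hybrid format
Overall: the hybrid format 58/133 = 43.6%, Format B 53/95 = 55.8% → Format B
The hybrid format wins each industry group but Format B wins overall — the comparison reverses. The hybrid format's applications skew toward tech, which has a lower base rate.

No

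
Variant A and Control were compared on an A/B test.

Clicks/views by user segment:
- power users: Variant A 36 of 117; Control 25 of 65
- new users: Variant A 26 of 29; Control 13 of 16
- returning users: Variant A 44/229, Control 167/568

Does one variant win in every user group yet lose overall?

Power users: Variant A 36/117 = 30.8%, Control 25/65 = 38.5% → Control
New users: Variant A 26/29 = 89.7%, Control 13/16 = 81.2% → Variant A
Returning users: Variant A 44/229 = 19.2%, Control 167/568 = 29.4% → Control
Overall: Variant A 106/375 = 28.3%, Control 205/649 = 31.6% → Control
Neither sweeps: Variant A wins 1 of 3 groups, Control wins 2. Control wins overall but not every group — no Simpson reversal.

No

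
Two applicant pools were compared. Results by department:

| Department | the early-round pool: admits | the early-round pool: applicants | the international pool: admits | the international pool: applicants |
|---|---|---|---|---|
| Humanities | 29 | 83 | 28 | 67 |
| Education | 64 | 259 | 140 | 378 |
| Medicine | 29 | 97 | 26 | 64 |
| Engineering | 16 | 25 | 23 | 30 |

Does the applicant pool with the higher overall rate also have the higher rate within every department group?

Humanities: the early-round pool 29/83 = 34.9%, the international pool 28/67 = 41.8% → the international pool
Education: the early-round pool 64/259 = 24.7%, the international pool 140/378 = 37.0% → the international pool
Medicine: the early-round pool 29/97 = 29.9%, the international pool 26/64 = 40.6% → the international pool
Engineering: the early-round pool 16/25 = 64.0%, the international pool 23/30 = 76.7% → the international pool
Overall: the early-round pool 138/464 = 29.7%, the international pool 217/539 = 40.3% → the international pool
The international pool wins overall and in every department group — no reversal.

Yes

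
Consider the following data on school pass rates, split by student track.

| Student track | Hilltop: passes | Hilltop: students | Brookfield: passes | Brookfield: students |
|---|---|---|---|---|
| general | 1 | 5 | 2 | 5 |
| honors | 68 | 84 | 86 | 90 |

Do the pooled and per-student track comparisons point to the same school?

General: Hilltop 1/5 = 20.0%, Brookfield 2/5 = 40.0% → Brookfield
Honors: Hilltop 68/84 = 81.0%, Brookfield 86/90 = 95.6% → Brookfield
Overall: Hilltop 69/89 = 77.5%, Brookfield 88/95 = 92.6% → Brookfield
Brookfield wins overall and in every student group — no reversal.

Yes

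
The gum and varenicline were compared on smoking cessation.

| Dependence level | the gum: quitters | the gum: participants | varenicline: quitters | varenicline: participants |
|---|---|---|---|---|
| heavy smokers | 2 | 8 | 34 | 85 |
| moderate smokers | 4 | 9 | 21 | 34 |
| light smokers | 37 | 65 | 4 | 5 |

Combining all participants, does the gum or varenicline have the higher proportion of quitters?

the gum

Heavy smokers: the gum 2/8 = 25.0%, varenicline 34/85 = 40.0% → varenicline
Moderate smokers: the gum 4/9 = 44.4%, varenicline 21/34 = 61.8% → varenicline
Light smokers: the gum 37/65 = 56.9%, varenicline 4/5 = 80.0% → varenicline
Overall: the gum 43/82 = 52.4%, varenicline 59/124 = 47.6% → the gum
(Varenicline wins every dependence group but the gum wins overall — varenicline's participants skew toward the low-rate heavy smokers group.)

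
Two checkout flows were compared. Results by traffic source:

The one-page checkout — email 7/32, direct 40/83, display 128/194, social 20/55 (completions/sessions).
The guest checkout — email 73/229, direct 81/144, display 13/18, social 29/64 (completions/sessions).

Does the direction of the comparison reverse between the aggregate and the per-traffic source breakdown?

Yes

Email: the one-page checkout 7/32 = 21.9%, the guest checkout 73/229 = 31.9% → the guest checkout
Direct: the one-page checkout 40/83 = 48.2%, the guest checkout 81/144 = 56.2% → the guest checkout
Display: the one-page checkout 128/194 = 66.0%, the guest checkout 13/18 = 72.2% → the guest checkout
Social: the one-page checkout 20/55 = 36.4%, the guest checkout 29/64 = 45.3% → the guest checkout
Overall: the one-page checkout 195/364 = 53.6%, the guest checkout 196/455 = 43.1% → the one-page checkout
The guest checkout wins each traffic group but the one-page checkout wins overall — the comparison reverses. The guest checkout's sessions skew toward email, which has a lower base rate.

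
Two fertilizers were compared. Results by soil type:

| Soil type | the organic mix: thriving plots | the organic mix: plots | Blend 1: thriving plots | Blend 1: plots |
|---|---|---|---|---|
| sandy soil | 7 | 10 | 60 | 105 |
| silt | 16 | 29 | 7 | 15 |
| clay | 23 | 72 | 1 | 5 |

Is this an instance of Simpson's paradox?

Yes

Sandy soil: the organic mix 7/10 = 70.0%, Blend 1 60/105 = 57.1% → the organic mix
Silt: the organic mix 16/29 = 55.2%, Blend 1 7/15 = 46.7% → the organic mix
Clay: the organic mix 23/72 = 31.9%, Blend 1 1/5 = 20.0% → the organic mix
Overall: the organic mix 46/111 = 41.4%, Blend 1 68/125 = 54.4% → Blend 1
The organic mix wins each soil group but Blend 1 wins overall — the comparison reverses. The organic mix's plots skew toward clay, which has a lower base rate.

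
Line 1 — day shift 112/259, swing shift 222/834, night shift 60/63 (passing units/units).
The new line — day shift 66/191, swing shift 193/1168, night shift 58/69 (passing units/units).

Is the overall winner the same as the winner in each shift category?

Day shift: Line 1 112/259 = 43.2%, the new line 66/191 = 34.6% → Line 1
Swing shift: Line 1 222/834 = 26.6%, the new line 193/1168 = 16.5% → Line 1
Night shift: Line 1 60/63 = 95.2%, the new line 58/69 = 84.1% → Line 1
Overall: Line 1 394/1156 = 34.1%, the new line 317/1428 = 22.2% → Line 1
Line 1 wins overall and in every shift group — no reversal.

Yes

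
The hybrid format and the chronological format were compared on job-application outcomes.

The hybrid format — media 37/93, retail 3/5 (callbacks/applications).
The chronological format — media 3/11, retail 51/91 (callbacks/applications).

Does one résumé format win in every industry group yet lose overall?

Yes

Media: the hybrid format 37/93 = 39.8%, the chronological format 3/11 = 27.3% → the hybrid format
Retail: the hybrid format 3/5 = 60.0%, the chronological format 51/91 = 56.0% → the hybrid format
Overall: the hybrid format 40/98 = 40.8%, the chronological format 54/102 = 52.9% → the chronological format
The hybrid format wins each industry group but the chronological format wins overall — the comparison reverses. The hybrid format's applications skew toward media, which has a lower base rate.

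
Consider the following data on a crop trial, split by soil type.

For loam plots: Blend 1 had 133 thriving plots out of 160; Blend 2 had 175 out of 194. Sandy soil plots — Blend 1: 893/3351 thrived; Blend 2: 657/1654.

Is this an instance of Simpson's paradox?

Loam: Blend 1 133/160 = 83.1%, Blend 2 175/194 = 90.2% → Blend 2
Sandy soil: Blend 1 893/3351 = 26.6%, Blend 2 657/1654 = 39.7% → Blend 2
Overall: Blend 1 1026/3511 = 29.2%, Blend 2 832/1848 = 45.0% → Blend 2
Blend 2 wins overall and in every soil group — no reversal.

No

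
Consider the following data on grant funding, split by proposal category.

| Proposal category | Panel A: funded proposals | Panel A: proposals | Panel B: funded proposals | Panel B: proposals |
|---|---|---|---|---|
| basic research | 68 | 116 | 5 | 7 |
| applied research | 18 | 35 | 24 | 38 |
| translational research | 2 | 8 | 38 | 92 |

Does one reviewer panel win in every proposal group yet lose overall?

Yes

Basic research: Panel A 68/116 = 58.6%, Panel B 5/7 = 71.4% → Panel B
Applied research: Panel A 18/35 = 51.4%, Panel B 24/38 = 63.2% → Panel B
Translational research: Panel A 2/8 = 25.0%, Panel B 38/92 = 41.3% → Panel B
Overall: Panel A 88/159 = 55.3%, Panel B 67/137 = 48.9% → Panel A
Panel B wins each proposal group but Panel A wins overall — the comparison reverses. Panel B's proposals skew toward translational research, which has a lower base rate.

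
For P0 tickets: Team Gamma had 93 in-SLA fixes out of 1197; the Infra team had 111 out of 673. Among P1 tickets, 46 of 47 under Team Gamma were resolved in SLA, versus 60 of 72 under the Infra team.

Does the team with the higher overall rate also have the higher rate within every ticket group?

P0: Team Gamma 93/1197 = 7.8%, the Infra team 111/673 = 16.5% → the Infra team
P1: Team Gamma 46/47 = 97.9%, the Infra team 60/72 = 83.3% → Team Gamma
Overall: Team Gamma 139/1244 = 11.2%, the Infra team 171/745 = 23.0% → the Infra team
Neither sweeps: Team Gamma wins 1 of 2 groups, the Infra team wins 1. The Infra team wins overall but not every group — no Simpson reversal.

No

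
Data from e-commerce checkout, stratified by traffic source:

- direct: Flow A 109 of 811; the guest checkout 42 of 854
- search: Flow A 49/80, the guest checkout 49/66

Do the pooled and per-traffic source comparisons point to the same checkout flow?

No

Direct: Flow A 109/811 = 13.4%, the guest checkout 42/854 = 4.9% → Flow A
Search: Flow A 49/80 = 61.2%, the guest checkout 49/66 = 74.2% → the guest checkout
Overall: Flow A 158/891 = 17.7%, the guest checkout 91/920 = 9.9% → Flow A
Neither sweeps: Flow A wins 1 of 2 groups, the guest checkout wins 1. Flow A wins overall but not every group — no Simpson reversal.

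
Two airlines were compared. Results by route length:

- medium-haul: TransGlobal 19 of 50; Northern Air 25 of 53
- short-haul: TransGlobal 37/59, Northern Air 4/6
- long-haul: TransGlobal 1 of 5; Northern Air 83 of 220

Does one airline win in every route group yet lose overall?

Yes

Medium-haul: TransGlobal 19/50 = 38.0%, Northern Air 25/53 = 47.2% → Northern Air
Short-haul: TransGlobal 37/59 = 62.7%, Northern Air 4/6 = 66.7% → Northern Air
Long-haul: TransGlobal 1/5 = 20.0%, Northern Air 83/220 = 37.7% → Northern Air
Overall: TransGlobal 57/114 = 50.0%, Northern Air 112/279 = 40.1% → TransGlobal
Northern Air wins each route group but TransGlobal wins overall — the comparison reverses. Northern Air's flights skew toward long-haul, which has a lower base rate.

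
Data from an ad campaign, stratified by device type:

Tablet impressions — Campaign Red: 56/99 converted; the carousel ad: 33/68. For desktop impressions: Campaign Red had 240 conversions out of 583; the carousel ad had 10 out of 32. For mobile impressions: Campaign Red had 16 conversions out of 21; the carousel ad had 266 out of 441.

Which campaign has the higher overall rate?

the carousel ad

Tablet: Campaign Red 56/99 = 56.6%, the carousel ad 33/68 = 48.5% → Campaign Red
Desktop: Campaign Red 240/583 = 41.2%, the carousel ad 10/32 = 31.2% → Campaign Red
Mobile: Campaign Red 16/21 = 76.2%, the carousel ad 266/441 = 60.3% → Campaign Red
Overall: Campaign Red 312/703 = 44.4%, the carousel ad 309/541 = 57.1% → the carousel ad
(Campaign Red wins every device group but the carousel ad wins overall — Campaign Red's impressions skew toward the low-rate desktop group.)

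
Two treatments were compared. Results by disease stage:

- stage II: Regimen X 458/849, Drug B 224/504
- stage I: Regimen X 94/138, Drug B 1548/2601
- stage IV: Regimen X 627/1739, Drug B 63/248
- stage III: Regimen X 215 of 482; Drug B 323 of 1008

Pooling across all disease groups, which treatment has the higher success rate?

Stage II: Regimen X 458/849 = 53.9%, Drug B 224/504 = 44.4% → Regimen X
Stage I: Regimen X 94/138 = 68.1%, Drug B 1548/2601 = 59.5% → Regimen X
Stage IV: Regimen X 627/1739 = 36.1%, Drug B 63/248 = 25.4% → Regimen X
Stage III: Regimen X 215/482 = 44.6%, Drug B 323/1008 = 32.0% → Regimen X
Overall: Regimen X 1394/3208 = 43.5%, Drug B 2158/4361 = 49.5% → Drug B
(Regimen X wins every disease group but Drug B wins overall — Regimen X's patients skew toward the low-rate stage IV group.)

Drug B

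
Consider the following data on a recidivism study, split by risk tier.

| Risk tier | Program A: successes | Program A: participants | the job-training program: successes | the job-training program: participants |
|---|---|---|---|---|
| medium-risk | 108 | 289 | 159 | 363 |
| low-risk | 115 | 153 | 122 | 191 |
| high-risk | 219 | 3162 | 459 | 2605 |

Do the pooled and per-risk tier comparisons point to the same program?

No

Medium-risk: Program A 108/289 = 37.4%, the job-training program 159/363 = 43.8% → the job-training program
Low-risk: Program A 115/153 = 75.2%, the job-training program 122/191 = 63.9% → Program A
High-risk: Program A 219/3162 = 6.9%, the job-training program 459/2605 = 17.6% → the job-training program
Overall: Program A 442/3604 = 12.3%, the job-training program 740/3159 = 23.4% → the job-training program
Neither sweeps: Program A wins 1 of 3 groups, the job-training program wins 2. The job-training program wins overall but not every group — no Simpson reversal.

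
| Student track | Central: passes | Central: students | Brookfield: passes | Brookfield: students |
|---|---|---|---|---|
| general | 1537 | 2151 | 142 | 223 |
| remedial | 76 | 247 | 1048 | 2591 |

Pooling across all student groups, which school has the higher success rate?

General: Central 1537/2151 = 71.5%, Brookfield 142/223 = 63.7% → Central
Remedial: Central 76/247 = 30.8%, Brookfield 1048/2591 = 40.4% → Brookfield
Overall: Central 1613/2398 = 67.3%, Brookfield 1190/2814 = 42.3% → Central
(Neither sweeps every student group, but Central has the higher pooled rate.)

Central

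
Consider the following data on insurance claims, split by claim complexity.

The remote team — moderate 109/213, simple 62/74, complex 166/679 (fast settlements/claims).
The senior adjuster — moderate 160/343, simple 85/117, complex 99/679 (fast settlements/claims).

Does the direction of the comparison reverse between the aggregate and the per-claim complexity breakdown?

No

Moderate: the remote team 109/213 = 51.2%, the senior adjuster 160/343 = 46.6% → the remote team
Simple: the remote team 62/74 = 83.8%, the senior adjuster 85/117 = 72.6% → the remote team
Complex: the remote team 166/679 = 24.4%, the senior adjuster 99/679 = 14.6% → the remote team
Overall: the remote team 337/966 = 34.9%, the senior adjuster 344/1139 = 30.2% → the remote team
The remote team wins overall and in every claim group — no reversal.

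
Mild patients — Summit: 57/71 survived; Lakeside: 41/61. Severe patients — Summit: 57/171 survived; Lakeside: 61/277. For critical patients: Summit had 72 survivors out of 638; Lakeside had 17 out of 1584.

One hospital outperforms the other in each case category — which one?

Summit

Mild: Summit 57/71 = 80.3%, Lakeside 41/61 = 67.2% → Summit
Severe: Summit 57/171 = 33.3%, Lakeside 61/277 = 22.0% → Summit
Critical: Summit 72/638 = 11.3%, Lakeside 17/1584 = 1.1% → Summit
Summit has the higher rate in all 3 groups.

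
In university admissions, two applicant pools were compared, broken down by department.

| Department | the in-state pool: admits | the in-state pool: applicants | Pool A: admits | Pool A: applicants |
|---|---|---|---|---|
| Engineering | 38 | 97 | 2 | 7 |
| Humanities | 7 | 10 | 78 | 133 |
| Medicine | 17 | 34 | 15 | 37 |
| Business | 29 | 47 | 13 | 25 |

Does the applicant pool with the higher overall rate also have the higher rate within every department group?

Engineering: the in-state pool 38/97 = 39.2%, Pool A 2/7 = 28.6% → the in-state pool
Humanities: the in-state pool 7/10 = 70.0%, Pool A 78/133 = 58.6% → the in-state pool
Medicine: the in-state pool 17/34 = 50.0%, Pool A 15/37 = 40.5% → the in-state pool
Business: the in-state pool 29/47 = 61.7%, Pool A 13/25 = 52.0% → the in-state pool
Overall: the in-state pool 91/188 = 48.4%, Pool A 108/202 = 53.5% → Pool A
The in-state pool wins each department group but Pool A wins overall — the comparison reverses. The in-state pool's applicants skew toward Engineering, which has a lower base rate.

No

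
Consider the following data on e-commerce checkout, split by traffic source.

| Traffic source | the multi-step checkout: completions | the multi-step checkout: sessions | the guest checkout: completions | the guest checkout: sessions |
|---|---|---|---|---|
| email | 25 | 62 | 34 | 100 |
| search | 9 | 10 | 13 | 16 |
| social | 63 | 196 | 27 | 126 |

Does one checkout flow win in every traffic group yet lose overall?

No

Email: the multi-step checkout 25/62 = 40.3%, the guest checkout 34/100 = 34.0% → the multi-step checkout
Search: the multi-step checkout 9/10 = 90.0%, the guest checkout 13/16 = 81.2% → the multi-step checkout
Social: the multi-step checkout 63/196 = 32.1%, the guest checkout 27/126 = 21.4% → the multi-step checkout
Overall: the multi-step checkout 97/268 = 36.2%, the guest checkout 74/242 = 30.6% → the multi-step checkout
The multi-step checkout wins overall and in every traffic group — no reversal.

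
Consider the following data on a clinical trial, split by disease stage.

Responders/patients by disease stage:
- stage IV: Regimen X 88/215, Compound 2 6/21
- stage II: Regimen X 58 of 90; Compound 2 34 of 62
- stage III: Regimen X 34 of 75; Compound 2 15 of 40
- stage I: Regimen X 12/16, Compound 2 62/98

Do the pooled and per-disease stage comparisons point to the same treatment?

Stage IV: Regimen X 88/215 = 40.9%, Compound 2 6/21 = 28.6% → Regimen X
Stage II: Regimen X 58/90 = 64.4%, Compound 2 34/62 = 54.8% → Regimen X
Stage III: Regimen X 34/75 = 45.3%, Compound 2 15/40 = 37.5% → Regimen X
Stage I: Regimen X 12/16 = 75.0%, Compound 2 62/98 = 63.3% → Regimen X
Overall: Regimen X 192/396 = 48.5%, Compound 2 117/221 = 52.9% → Compound 2
Regimen X wins each disease group but Compound 2 wins overall — the comparison reverses. Regimen X's patients skew toward stage IV, which has a lower base rate.

No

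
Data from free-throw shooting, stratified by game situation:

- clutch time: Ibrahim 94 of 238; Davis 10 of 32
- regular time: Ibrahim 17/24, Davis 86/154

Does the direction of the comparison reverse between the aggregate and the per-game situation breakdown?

Clutch time: Ibrahim 94/238 = 39.5%, Davis 10/32 = 31.2% → Ibrahim
Regular time: Ibrahim 17/24 = 70.8%, Davis 86/154 = 55.8% → Ibrahim
Overall: Ibrahim 111/262 = 42.4%, Davis 96/186 = 51.6% → Davis
Ibrahim wins each game group but Davis wins overall — the comparison reverses. Ibrahim's attempts skew toward clutch time, which has a lower base rate.

Yes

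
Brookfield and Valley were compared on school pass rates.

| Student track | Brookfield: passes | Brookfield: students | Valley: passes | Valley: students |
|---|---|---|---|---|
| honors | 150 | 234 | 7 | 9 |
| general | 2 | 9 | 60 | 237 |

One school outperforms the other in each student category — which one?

Valley

Honors: Brookfield 150/234 = 64.1%, Valley 7/9 = 77.8% → Valley
General: Brookfield 2/9 = 22.2%, Valley 60/237 = 25.3% → Valley
Valley has the higher rate in both groups.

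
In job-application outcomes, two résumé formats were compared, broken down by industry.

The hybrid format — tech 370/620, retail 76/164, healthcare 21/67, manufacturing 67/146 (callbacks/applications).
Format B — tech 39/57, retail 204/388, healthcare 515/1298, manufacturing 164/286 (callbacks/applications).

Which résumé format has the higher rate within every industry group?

Tech: the hybrid format 370/620 = 59.7%, Format B 39/57 = 68.4% → Format B
Retail: the hybrid format 76/164 = 46.3%, Format B 204/388 = 52.6% → Format B
Healthcare: the hybrid format 21/67 = 31.3%, Format B 515/1298 = 39.7% → Format B
Manufacturing: the hybrid format 67/146 = 45.9%, Format B 164/286 = 57.3% → Format B
Format B has the higher rate in all 4 groups.

Format B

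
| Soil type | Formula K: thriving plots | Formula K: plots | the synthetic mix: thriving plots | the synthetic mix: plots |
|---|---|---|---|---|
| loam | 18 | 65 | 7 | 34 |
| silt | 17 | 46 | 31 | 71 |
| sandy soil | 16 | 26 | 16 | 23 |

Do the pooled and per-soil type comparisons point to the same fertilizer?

No

Loam: Formula K 18/65 = 27.7%, the synthetic mix 7/34 = 20.6% → Formula K
Silt: Formula K 17/46 = 37.0%, the synthetic mix 31/71 = 43.7% → the synthetic mix
Sandy soil: Formula K 16/26 = 61.5%, the synthetic mix 16/23 = 69.6% → the synthetic mix
Overall: Formula K 51/137 = 37.2%, the synthetic mix 54/128 = 42.2% → the synthetic mix
Neither sweeps: Formula K wins 1 of 3 groups, the synthetic mix wins 2. The synthetic mix wins overall but not every group — no Simpson reversal.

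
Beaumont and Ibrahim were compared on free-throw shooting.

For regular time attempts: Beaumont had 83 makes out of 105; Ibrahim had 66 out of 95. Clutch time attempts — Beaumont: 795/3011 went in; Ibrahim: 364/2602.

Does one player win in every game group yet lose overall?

No

Regular time: Beaumont 83/105 = 79.0%, Ibrahim 66/95 = 69.5% → Beaumont
Clutch time: Beaumont 795/3011 = 26.4%, Ibrahim 364/2602 = 14.0% → Beaumont
Overall: Beaumont 878/3116 = 28.2%, Ibrahim 430/2697 = 15.9% → Beaumont
Beaumont wins overall and in every game group — no reversal.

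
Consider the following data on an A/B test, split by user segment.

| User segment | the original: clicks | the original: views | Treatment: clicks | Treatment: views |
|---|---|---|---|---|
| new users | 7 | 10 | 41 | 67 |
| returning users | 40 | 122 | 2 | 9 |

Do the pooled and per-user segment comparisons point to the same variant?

No

New users: the original 7/10 = 70.0%, Treatment 41/67 = 61.2% → the original
Returning users: the original 40/122 = 32.8%, Treatment 2/9 = 22.2% → the original
Overall: the original 47/132 = 35.6%, Treatment 43/76 = 56.6% → Treatment
The original wins each user group but Treatment wins overall — the comparison reverses. The original's views skew toward returning users, which has a lower base rate.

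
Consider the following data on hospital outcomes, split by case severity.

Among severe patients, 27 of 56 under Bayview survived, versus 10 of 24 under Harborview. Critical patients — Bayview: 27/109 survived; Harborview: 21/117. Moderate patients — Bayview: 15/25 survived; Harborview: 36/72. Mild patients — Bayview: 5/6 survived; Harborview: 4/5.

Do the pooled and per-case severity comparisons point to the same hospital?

Yes

Severe: Bayview 27/56 = 48.2%, Harborview 10/24 = 41.7% → Bayview
Critical: Bayview 27/109 = 24.8%, Harborview 21/117 = 17.9% → Bayview
Moderate: Bayview 15/25 = 60.0%, Harborview 36/72 = 50.0% → Bayview
Mild: Bayview 5/6 = 83.3%, Harborview 4/5 = 80.0% → Bayview
Overall: Bayview 74/196 = 37.8%, Harborview 71/218 = 32.6% → Bayview
Bayview wins overall and in every case group — no reversal.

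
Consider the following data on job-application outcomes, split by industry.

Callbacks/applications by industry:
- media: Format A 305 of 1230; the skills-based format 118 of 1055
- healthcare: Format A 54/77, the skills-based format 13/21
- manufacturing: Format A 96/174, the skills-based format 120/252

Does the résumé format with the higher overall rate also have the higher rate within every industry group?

Media: Format A 305/1230 = 24.8%, the skills-based format 118/1055 = 11.2% → Format A
Healthcare: Format A 54/77 = 70.1%, the skills-based format 13/21 = 61.9% → Format A
Manufacturing: Format A 96/174 = 55.2%, the skills-based format 120/252 = 47.6% → Format A
Overall: Format A 455/1481 = 30.7%, the skills-based format 251/1328 = 18.9% → Format A
Format A wins overall and in every industry group — no reversal.

Yes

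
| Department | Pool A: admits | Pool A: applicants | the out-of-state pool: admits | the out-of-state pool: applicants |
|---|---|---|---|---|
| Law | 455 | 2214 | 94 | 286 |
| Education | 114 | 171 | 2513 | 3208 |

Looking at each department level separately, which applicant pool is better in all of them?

Law: Pool A 455/2214 = 20.6%, the out-of-state pool 94/286 = 32.9% → the out-of-state pool
Education: Pool A 114/171 = 66.7%, the out-of-state pool 2513/3208 = 78.3% → the out-of-state pool
The out-of-state pool has the higher rate in both groups.

the out-of-state pool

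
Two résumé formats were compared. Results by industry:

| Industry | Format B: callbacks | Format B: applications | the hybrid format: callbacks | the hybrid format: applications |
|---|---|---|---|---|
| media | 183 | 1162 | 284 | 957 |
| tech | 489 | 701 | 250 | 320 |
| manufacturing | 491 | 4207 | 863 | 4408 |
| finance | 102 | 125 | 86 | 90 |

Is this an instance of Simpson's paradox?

Media: Format B 183/1162 = 15.7%, the hybrid format 284/957 = 29.7% → the hybrid format
Tech: Format B 489/701 = 69.8%, the hybrid format 250/320 = 78.1% → the hybrid format
Manufacturing: Format B 491/4207 = 11.7%, the hybrid format 863/4408 = 19.6% → the hybrid format
Finance: Format B 102/125 = 81.6%, the hybrid format 86/90 = 95.6% → the hybrid format
Overall: Format B 1265/6195 = 20.4%, the hybrid format 1483/5775 = 25.7% → the hybrid format
The hybrid format wins overall and in every industry group — no reversal.

No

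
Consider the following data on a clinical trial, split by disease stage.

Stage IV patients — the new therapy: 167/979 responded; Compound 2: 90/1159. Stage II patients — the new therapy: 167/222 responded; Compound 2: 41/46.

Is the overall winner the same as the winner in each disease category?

No

Stage IV: the new therapy 167/979 = 17.1%, Compound 2 90/1159 = 7.8% → the new therapy
Stage II: the new therapy 167/222 = 75.2%, Compound 2 41/46 = 89.1% → Compound 2
Overall: the new therapy 334/1201 = 27.8%, Compound 2 131/1205 = 10.9% → the new therapy
Neither sweeps: the new therapy wins 1 of 2 groups, Compound 2 wins 1. The new therapy wins overall but not every group — no Simpson reversal.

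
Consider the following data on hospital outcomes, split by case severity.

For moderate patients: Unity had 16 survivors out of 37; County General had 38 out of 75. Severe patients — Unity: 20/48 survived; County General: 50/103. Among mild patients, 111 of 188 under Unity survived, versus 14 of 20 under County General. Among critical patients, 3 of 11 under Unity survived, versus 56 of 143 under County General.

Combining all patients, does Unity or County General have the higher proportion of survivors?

Moderate: Unity 16/37 = 43.2%, County General 38/75 = 50.7% → County General
Severe: Unity 20/48 = 41.7%, County General 50/103 = 48.5% → County General
Mild: Unity 111/188 = 59.0%, County General 14/20 = 70.0% → County General
Critical: Unity 3/11 = 27.3%, County General 56/143 = 39.2% → County General
Overall: Unity 150/284 = 52.8%, County General 158/341 = 46.3% → Unity
(County General wins every case group but Unity wins overall — County General's patients skew toward the low-rate critical group.)

Unity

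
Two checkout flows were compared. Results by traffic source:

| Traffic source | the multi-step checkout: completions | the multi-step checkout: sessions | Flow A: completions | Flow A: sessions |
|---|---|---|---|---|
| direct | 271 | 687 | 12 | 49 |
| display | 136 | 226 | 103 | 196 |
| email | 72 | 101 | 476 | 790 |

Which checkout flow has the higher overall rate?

Direct: the multi-step checkout 271/687 = 39.4%, Flow A 12/49 = 24.5% → the multi-step checkout
Display: the multi-step checkout 136/226 = 60.2%, Flow A 103/196 = 52.6% → the multi-step checkout
Email: the multi-step checkout 72/101 = 71.3%, Flow A 476/790 = 60.3% → the multi-step checkout
Overall: the multi-step checkout 479/1014 = 47.2%, Flow A 591/1035 = 57.1% → Flow A
(The multi-step checkout wins every traffic group but Flow A wins overall — the multi-step checkout's sessions skew toward the low-rate direct group.)

Flow A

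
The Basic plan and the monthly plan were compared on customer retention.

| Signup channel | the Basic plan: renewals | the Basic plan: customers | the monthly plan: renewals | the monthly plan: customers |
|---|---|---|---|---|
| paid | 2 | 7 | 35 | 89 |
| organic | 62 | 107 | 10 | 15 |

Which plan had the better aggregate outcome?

Paid: the Basic plan 2/7 = 28.6%, the monthly plan 35/89 = 39.3% → the monthly plan
Organic: the Basic plan 62/107 = 57.9%, the monthly plan 10/15 = 66.7% → the monthly plan
Overall: the Basic plan 64/114 = 56.1%, the monthly plan 45/104 = 43.3% → the Basic plan
(The monthly plan wins every signup group but the Basic plan wins overall — the monthly plan's customers skew toward the low-rate paid group.)

the Basic plan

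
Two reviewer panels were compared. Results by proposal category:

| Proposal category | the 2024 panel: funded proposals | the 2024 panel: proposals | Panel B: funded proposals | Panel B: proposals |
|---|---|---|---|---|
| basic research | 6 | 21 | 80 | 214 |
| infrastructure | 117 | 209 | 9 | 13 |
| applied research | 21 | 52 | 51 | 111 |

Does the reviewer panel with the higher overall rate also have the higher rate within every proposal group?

Basic research: the 2024 panel 6/21 = 28.6%, Panel B 80/214 = 37.4% → Panel B
Infrastructure: the 2024 panel 117/209 = 56.0%, Panel B 9/13 = 69.2% → Panel B
Applied research: the 2024 panel 21/52 = 40.4%, Panel B 51/111 = 45.9% → Panel B
Overall: the 2024 panel 144/282 = 51.1%, Panel B 140/338 = 41.4% → the 2024 panel
Panel B wins each proposal group but the 2024 panel wins overall — the comparison reverses. Panel B's proposals skew toward basic research, which has a lower base rate.

No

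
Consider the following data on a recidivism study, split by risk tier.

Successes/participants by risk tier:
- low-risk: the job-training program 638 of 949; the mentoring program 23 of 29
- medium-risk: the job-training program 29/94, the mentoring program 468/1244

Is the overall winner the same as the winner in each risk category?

No

Low-risk: the job-training program 638/949 = 67.2%, the mentoring program 23/29 = 79.3% → the mentoring program
Medium-risk: the job-training program 29/94 = 30.9%, the mentoring program 468/1244 = 37.6% → the mentoring program
Overall: the job-training program 667/1043 = 64.0%, the mentoring program 491/1273 = 38.6% → the job-training program
The mentoring program wins each risk group but the job-training program wins overall — the comparison reverses. The mentoring program's participants skew toward medium-risk, which has a lower base rate.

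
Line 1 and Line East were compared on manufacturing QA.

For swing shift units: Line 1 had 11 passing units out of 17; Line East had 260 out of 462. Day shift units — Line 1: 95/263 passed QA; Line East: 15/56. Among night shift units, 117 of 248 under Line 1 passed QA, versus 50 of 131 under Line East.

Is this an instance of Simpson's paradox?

Yes

Swing shift: Line 1 11/17 = 64.7%, Line East 260/462 = 56.3% → Line 1
Day shift: Line 1 95/263 = 36.1%, Line East 15/56 = 26.8% → Line 1
Night shift: Line 1 117/248 = 47.2%, Line East 50/131 = 38.2% → Line 1
Overall: Line 1 223/528 = 42.2%, Line East 325/649 = 50.1% → Line East
Line 1 wins each shift group but Line East wins overall — the comparison reverses. Line 1's units skew toward day shift, which has a lower base rate.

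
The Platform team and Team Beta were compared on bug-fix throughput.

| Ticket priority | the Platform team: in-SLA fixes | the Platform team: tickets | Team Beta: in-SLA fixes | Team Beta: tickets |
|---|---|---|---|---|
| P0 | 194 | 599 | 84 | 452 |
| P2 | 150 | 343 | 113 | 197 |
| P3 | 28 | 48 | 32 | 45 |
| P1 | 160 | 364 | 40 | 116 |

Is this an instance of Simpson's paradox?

P0: the Platform team 194/599 = 32.4%, Team Beta 84/452 = 18.6% → the Platform team
P2: the Platform team 150/343 = 43.7%, Team Beta 113/197 = 57.4% → Team Beta
P3: the Platform team 28/48 = 58.3%, Team Beta 32/45 = 71.1% → Team Beta
P1: the Platform team 160/364 = 44.0%, Team Beta 40/116 = 34.5% → the Platform team
Overall: the Platform team 532/1354 = 39.3%, Team Beta 269/810 = 33.2% → the Platform team
Neither sweeps: the Platform team wins 2 of 4 groups, Team Beta wins 2. The Platform team wins overall but not every group — no Simpson reversal.

No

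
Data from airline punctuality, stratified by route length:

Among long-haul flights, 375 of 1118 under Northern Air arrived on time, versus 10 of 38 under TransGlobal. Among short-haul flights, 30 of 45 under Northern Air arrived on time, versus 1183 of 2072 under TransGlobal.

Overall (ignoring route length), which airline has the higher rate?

Long-haul: Northern Air 375/1118 = 33.5%, TransGlobal 10/38 = 26.3% → Northern Air
Short-haul: Northern Air 30/45 = 66.7%, TransGlobal 1183/2072 = 57.1% → Northern Air
Overall: Northern Air 405/1163 = 34.8%, TransGlobal 1193/2110 = 56.5% → TransGlobal
(Northern Air wins every route group but TransGlobal wins overall — Northern Air's flights skew toward the low-rate long-haul group.)

TransGlobal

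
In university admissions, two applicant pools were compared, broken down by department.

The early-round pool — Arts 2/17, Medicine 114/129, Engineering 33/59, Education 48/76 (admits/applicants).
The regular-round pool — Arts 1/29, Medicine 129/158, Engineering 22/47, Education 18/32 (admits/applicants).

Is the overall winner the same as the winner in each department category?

Yes

Arts: the early-round pool 2/17 = 11.8%, the regular-round pool 1/29 = 3.4% → the early-round pool
Medicine: the early-round pool 114/129 = 88.4%, the regular-round pool 129/158 = 81.6% → the early-round pool
Engineering: the early-round pool 33/59 = 55.9%, the regular-round pool 22/47 = 46.8% → the early-round pool
Education: the early-round pool 48/76 = 63.2%, the regular-round pool 18/32 = 56.2% → the early-round pool
Overall: the early-round pool 197/281 = 70.1%, the regular-round pool 170/266 = 63.9% → the early-round pool
The early-round pool wins overall and in every department group — no reversal.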